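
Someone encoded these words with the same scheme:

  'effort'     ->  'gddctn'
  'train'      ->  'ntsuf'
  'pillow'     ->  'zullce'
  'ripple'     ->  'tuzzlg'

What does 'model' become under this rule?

This is an affine cipher: with a=0,…,z=25, each position x becomes (23x+18) mod 26.
For model: m(12)→23·12+18≡8=i; o(14)→23·14+18≡2=c; d(3)→23·3+18≡9=j; e(4)→23·4+18≡6=g; l(11)→23·11+18≡11=l (all mod 26).

icjgl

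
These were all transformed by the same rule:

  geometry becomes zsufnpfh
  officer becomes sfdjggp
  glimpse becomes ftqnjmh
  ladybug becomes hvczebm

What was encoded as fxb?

The output letters match the input read backwards, each shifted +1: geometry reversed is yrtemoeg. The word is reversed, then every letter is shifted forward by 1.
Undoing it on fxb: shift back: f−1=e, x−1=w, b−1=a → ewa; then reverse → awe.

awe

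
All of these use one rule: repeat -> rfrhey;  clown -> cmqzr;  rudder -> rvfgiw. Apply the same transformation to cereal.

In repeat: r→r is +0, e→f is +1, p→r is +2, e→h is +3 — the shift increases by 1 each position. The shift increases by 1 at each position, starting from +0: 0, 1, 2, ….
On cereal: c+0=c, e+1=f, r+2=t, e+3=h, a+4=e, l+5=q.

cftheq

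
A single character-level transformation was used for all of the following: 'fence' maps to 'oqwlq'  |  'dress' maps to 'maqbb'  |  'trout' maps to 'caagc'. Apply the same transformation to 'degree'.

The shift depends on letter class: consonant f→o is +9, but vowel e→q is +12. Vowels shift forward by 12 and consonants shift forward by 9.
On degree: d(cons)+9=m, e(vowel)+12=q, g(cons)+9=p, r(cons)+9=a, e(vowel)+12=q, e(vowel)+12=q.

mqpaqq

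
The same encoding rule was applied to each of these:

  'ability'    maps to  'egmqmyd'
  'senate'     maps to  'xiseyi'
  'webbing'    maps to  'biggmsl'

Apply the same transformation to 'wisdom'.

The shift depends on letter class: consonant b→g is +5, but vowel a→e is +4. Vowels shift forward by 4 and consonants shift forward by 5.
On wisdom: w(cons)+5=b, i(vowel)+4=m, s(cons)+5=x, d(cons)+5=i, o(vowel)+4=s, m(cons)+5=r.

bmxisr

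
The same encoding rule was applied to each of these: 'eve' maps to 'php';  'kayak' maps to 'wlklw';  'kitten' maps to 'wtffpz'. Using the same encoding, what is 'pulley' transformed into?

The shift depends on letter class: consonant v→h is +12, but vowel e→p is +11. Vowels shift forward by 11 and consonants shift forward by 12.
For pulley: p(cons)+12=b, u(vowel)+11=f, l(cons)+12=x, l(cons)+12=x, e(vowel)+11=p, y(cons)+12=k.

bfxxpk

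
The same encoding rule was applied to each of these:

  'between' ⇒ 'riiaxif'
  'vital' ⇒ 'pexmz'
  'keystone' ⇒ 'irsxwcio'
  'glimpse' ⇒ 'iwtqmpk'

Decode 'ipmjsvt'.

The output letters match the input read backwards, each shifted +4: between reversed is neewteb. Read the word backwards and shift each letter +4.
Decoding ipmjsvt: shift back: i−4=e, p−4=l, m−4=i, j−4=f, s−4=o, v−4=r, t−4=p → eliforp; then reverse → profile.

profile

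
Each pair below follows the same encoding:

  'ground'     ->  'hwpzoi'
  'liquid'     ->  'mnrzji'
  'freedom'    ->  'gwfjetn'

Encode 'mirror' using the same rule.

Shifts by position in ground: pos 0: g→h (+1), pos 1: r→w (+5), pos 2: o→p (+1), pos 3: u→z (+5) — repeating every 2. A repeating key of period 2 is used — shifts +1, +5 over and over.
For mirror: m+1=n, i+5=n, r+1=s, r+5=w, o+1=p, r+5=w.

nnswpw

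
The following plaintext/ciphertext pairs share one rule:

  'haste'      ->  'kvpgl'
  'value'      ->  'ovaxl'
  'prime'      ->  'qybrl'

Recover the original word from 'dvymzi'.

Treating letters as 0–25, the rule is x ↦ 17x + 21 (mod 26).
Decoding dvymzi: d(3)→23·(3−21)≡2=c; v(21)→23·(21−21)≡0=a; y(24)→23·(24−21)≡17=r; m(12)→23·(12−21)≡1=b; z(25)→23·(25−21)≡14=o; i(8)→23·(8−21)≡13=n (all mod 26).

carbon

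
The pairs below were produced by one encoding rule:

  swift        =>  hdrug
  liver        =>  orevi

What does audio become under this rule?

zfwrl

Each pair mirrors across the alphabet (s↔h, w↔d, i↔r): positions sum to 25. Each letter is replaced by its mirror in the alphabet: a↔z, b↔y, c↔x, and so on (the Atbash cipher).
For audio: a↔z, u↔f, d↔w, i↔r, o↔l.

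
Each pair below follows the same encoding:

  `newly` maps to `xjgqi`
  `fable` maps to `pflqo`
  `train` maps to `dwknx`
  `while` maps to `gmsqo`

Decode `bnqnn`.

Shifts by position in newly: pos 0: n→x (+10), pos 1: e→j (+5), pos 2: w→g (+10), pos 3: l→q (+5) — repeating every 2. The shifts repeat in a cycle of length 2: positions 0,1,… shift by +10, +5, then the pattern repeats.
Reversing it on bnqnn: b−10=r, n−5=i, q−10=g, n−5=i, n−10=d.

rigid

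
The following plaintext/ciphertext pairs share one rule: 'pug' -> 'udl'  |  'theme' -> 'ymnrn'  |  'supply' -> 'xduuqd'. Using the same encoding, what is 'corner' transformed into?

The shift depends on letter class: consonant p→u is +5, but vowel u→d is +9. Vowels shift forward by 9 and consonants shift forward by 5.
Applying it to corner: c(cons)+5=h, o(vowel)+9=x, r(cons)+5=w, n(cons)+5=s, e(vowel)+9=n, r(cons)+5=w.

hxwsnw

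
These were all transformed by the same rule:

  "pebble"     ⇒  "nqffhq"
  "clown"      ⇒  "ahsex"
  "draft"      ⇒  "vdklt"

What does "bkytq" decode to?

haste

p(15)→n(13) and e(4)→q(16) fit y≡21x+10 (mod 26); the inverse of 21 mod 26 is 5. Treating letters as 0–25, the rule is x ↦ 21x + 10 (mod 26).
Undoing it on bkytq: b(1)→5·(1−10)≡7=h; k(10)→5·(10−10)≡0=a; y(24)→5·(24−10)≡18=s; t(19)→5·(19−10)≡19=t; q(16)→5·(16−10)≡4=e (all mod 26).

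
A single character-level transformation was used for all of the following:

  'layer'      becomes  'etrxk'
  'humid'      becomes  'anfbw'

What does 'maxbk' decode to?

Compare letters: l→e is +19, a→t is +19, y→r is +19 — a constant shift. Each letter is shifted forward by 19 in the alphabet (a Caesar shift of +19).
Decoding maxbk: m−19=t, a−19=h, x−19=e, b−19=i, k−19=r.

their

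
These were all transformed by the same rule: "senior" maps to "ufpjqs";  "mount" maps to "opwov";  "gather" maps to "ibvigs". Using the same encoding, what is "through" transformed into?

vitpwhj

Shifts by position in senior: pos 0: s→u (+2), pos 1: e→f (+1), pos 2: n→p (+2), pos 3: i→j (+1) — repeating every 2. A repeating key of period 2 is used — shifts +2, +1 over and over.
Applying it to through: t+2=v, h+1=i, r+2=t, o+1=p, u+2=w, g+1=h, h+2=j.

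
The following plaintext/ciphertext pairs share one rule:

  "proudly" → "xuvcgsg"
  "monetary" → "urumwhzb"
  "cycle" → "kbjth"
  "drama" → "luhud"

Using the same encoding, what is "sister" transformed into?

The shifts repeat in a cycle of length 3: positions 0,1,… shift by +8, +3, +7, then the pattern repeats.
Applying it to sister: s+8=a, i+3=l, s+7=z, t+8=b, e+3=h, r+7=y.

alzbhy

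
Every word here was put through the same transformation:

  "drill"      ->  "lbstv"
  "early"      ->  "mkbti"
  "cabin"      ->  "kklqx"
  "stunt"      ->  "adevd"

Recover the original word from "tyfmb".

Shifts by position in drill: pos 0: d→l (+8), pos 1: r→b (+10), pos 2: i→s (+10), pos 3: l→t (+8), pos 4: l→v (+10) — repeating every 3. The shifts repeat in a cycle of length 3: positions 0,1,… shift by +8, +10, +10, then the pattern repeats.
Undoing it on tyfmb: t−8=l, y−10=o, f−10=v, m−8=e, b−10=r.

lover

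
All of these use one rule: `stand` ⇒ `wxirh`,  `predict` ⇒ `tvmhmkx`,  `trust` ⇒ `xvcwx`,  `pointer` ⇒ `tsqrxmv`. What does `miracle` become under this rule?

qmzegti

Shifts by position in stand: pos 0: s→w (+4), pos 1: t→x (+4), pos 2: a→i (+8), pos 3: n→r (+4), pos 4: d→h (+4) — repeating every 3. The shifts repeat in a cycle of length 3: positions 0,1,… shift by +4, +4, +8, then the pattern repeats.
Applying it to miracle: m+4=q, i+4=m, r+8=z, a+4=e, c+4=g, l+8=t, e+4=i.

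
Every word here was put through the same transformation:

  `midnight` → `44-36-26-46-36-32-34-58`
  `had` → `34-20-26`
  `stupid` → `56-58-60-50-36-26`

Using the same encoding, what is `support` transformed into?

m(#13)→44 and i(#9)→36: differences scale by 2, so n = 2·pos + 18. Each letter becomes 2×(its alphabet position, a=1..z=26) + 18.
On support: s=19→56, u=21→60, p=16→50, p=16→50, o=15→48, r=18→54, t=20→58.

56-60-50-50-48-54-58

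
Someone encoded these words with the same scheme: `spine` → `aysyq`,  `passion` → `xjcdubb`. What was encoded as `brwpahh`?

In spine: s→a is +8, p→y is +9, i→s is +10, n→y is +11 — the shift increases by 1 each position. Each letter shifts forward by (position + 8), i.e. 8, 9, 10, … — the shift grows by one for each successive letter.
Reversing it on brwpahh: b−8=t, r−9=i, w−10=m, p−11=e, a−12=o, h−13=u, h−14=t.

timeout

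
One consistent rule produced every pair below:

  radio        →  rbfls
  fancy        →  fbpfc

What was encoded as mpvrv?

In radio: r→r is +0, a→b is +1, d→f is +2, i→l is +3 — the shift increases by 1 each position. Each letter shifts forward by its position index (0, 1, 2, …) — the shift grows by one for each successive letter.
Undoing it on mpvrv: m−0=m, p−1=o, v−2=t, r−3=o, v−4=r.

motor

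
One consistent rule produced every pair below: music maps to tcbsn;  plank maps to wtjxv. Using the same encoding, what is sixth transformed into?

In music: m→t is +7, u→c is +8, s→b is +9, i→s is +10 — the shift increases by 1 each position. The shift increases by 1 at each position, starting from +7: 7, 8, 9, ….
Applying it to sixth: s+7=z, i+8=q, x+9=g, t+10=d, h+11=s.

zqgds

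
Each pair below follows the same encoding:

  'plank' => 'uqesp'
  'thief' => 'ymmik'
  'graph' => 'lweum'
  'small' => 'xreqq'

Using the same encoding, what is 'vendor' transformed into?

The shift depends on letter class: consonant p→u is +5, but vowel a→e is +4. Vowels shift forward by 4 and consonants shift forward by 5.
On vendor: v(cons)+5=a, e(vowel)+4=i, n(cons)+5=s, d(cons)+5=i, o(vowel)+4=s, r(cons)+5=w.

aisisw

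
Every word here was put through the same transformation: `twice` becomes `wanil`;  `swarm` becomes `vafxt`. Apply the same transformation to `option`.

rtyovv

Letter i (0-indexed) is shifted by i+3, so successive shifts are 3, 4, 5, ….
On option: o+3=r, p+4=t, t+5=y, i+6=o, o+7=v, n+8=v.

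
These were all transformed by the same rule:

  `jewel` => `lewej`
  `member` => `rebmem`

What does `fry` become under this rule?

yrf

The output letters match the input read backwards: jewel reversed is lewej. It's just the letters in reverse order.
Applying it to fry: reverse → yrf.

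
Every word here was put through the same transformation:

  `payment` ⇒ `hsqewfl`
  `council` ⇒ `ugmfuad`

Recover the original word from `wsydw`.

eagle

Compare letters: p→h is +18, a→s is +18, y→q is +18 — a constant shift. It's a constant shift of +18 (ROT18).
Decoding wsydw: w−18=e, s−18=a, y−18=g, d−18=l, w−18=e.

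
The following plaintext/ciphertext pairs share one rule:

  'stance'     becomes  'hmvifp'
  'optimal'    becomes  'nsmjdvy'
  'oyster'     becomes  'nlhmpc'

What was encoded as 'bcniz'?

s(18)→h(7) and t(19)→m(12) fit y≡5x+21 (mod 26); the inverse of 5 mod 26 is 21. Each letter's alphabet position (a=0..z=25) is mapped through 5·x+21 mod 26 — an affine cipher.
Reversing it on bcniz: b(1)→21·(1−21)≡22=w; c(2)→21·(2−21)≡17=r; n(13)→21·(13−21)≡14=o; i(8)→21·(8−21)≡13=n; z(25)→21·(25−21)≡6=g (all mod 26).

wrong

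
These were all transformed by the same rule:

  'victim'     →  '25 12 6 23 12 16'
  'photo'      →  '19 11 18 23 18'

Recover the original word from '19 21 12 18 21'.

prior

v is letter #22 and maps to 25: an offset of 3. Each letter is replaced by its alphabet position (a=1..z=26) + 3.
Decoding 19 21 12 18 21: 19→(19−3)÷1=16=p, 21→(21−3)÷1=18=r, 12→(12−3)÷1=9=i, 18→(18−3)÷1=15=o, 21→(21−3)÷1=18=r.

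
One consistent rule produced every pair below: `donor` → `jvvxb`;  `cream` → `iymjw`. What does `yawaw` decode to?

Each letter shifts forward by (position + 6), i.e. 6, 7, 8, … — the shift grows by one for each successive letter.
Reversing it on yawaw: y−6=s, a−7=t, w−8=o, a−9=r, w−10=m.

storm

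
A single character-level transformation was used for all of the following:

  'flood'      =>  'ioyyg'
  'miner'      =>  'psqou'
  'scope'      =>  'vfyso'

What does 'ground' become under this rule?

juyeqg

The rule splits by letter class: vowels +10, consonants +3.
Applying it to ground: g(cons)+3=j, r(cons)+3=u, o(vowel)+10=y, u(vowel)+10=e, n(cons)+3=q, d(cons)+3=g.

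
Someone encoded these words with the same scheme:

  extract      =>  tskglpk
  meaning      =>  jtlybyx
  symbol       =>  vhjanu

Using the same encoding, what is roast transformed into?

gnlvk

e(4)→t(19) and x(23)→s(18) fit y≡15x+11 (mod 26); the inverse of 15 mod 26 is 7. Treating letters as 0–25, the rule is x ↦ 15x + 11 (mod 26).
Applying it to roast: r(17)→15·17+11≡6=g; o(14)→15·14+11≡13=n; a(0)→15·0+11≡11=l; s(18)→15·18+11≡21=v; t(19)→15·19+11≡10=k (all mod 26).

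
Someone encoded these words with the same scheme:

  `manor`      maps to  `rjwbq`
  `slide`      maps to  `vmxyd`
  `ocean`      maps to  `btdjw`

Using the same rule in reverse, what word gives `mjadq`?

m(12)→r(17) and a(0)→j(9) fit y≡5x+9 (mod 26); the inverse of 5 mod 26 is 21. Treating letters as 0–25, the rule is x ↦ 5x + 9 (mod 26).
Decoding mjadq: m(12)→21·(12−9)≡11=l; j(9)→21·(9−9)≡0=a; a(0)→21·(0−9)≡19=t; d(3)→21·(3−9)≡4=e; q(16)→21·(16−9)≡17=r (all mod 26).

later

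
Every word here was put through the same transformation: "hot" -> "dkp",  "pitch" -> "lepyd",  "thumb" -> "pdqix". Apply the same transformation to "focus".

Compare letters: h→d is +22, o→k is +22, t→p is +22 — a constant shift. Every letter moves 22 places later in the alphabet, wrapping around z→a.
On focus: f+22=b, o+22=k, c+22=y, u+22=q, s+22=o.

bkyqo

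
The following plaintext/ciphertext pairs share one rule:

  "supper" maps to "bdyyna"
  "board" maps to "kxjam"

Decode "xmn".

ode

Compare letters: s→b is +9, u→d is +9, p→y is +9 — a constant shift. This is a Caesar cipher with shift 9.
Undoing it on xmn: x−9=o, m−9=d, n−9=e.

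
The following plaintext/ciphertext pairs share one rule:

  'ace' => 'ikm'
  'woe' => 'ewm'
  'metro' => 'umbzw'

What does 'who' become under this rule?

It's a constant shift of +8 (ROT8).
For who: w+8=e, h+8=p, o+8=w.

epw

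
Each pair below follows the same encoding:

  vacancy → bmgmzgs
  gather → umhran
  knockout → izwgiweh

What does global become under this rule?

v(21)→b(1) and a(0)→m(12) fit y≡23x+12 (mod 26); the inverse of 23 mod 26 is 17. Each letter's alphabet position (a=0..z=25) is mapped through 23·x+12 mod 26 — an affine cipher.
For global: g(6)→23·6+12≡20=u; l(11)→23·11+12≡5=f; o(14)→23·14+12≡22=w; b(1)→23·1+12≡9=j; a(0)→23·0+12≡12=m; l(11)→23·11+12≡5=f (all mod 26).

ufwjmf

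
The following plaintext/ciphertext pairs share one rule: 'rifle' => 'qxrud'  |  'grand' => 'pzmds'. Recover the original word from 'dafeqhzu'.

investor

The output letters match the input read backwards, each shifted +12: rifle reversed is elfir. The word is reversed, then every letter is shifted forward by 12.
Decoding dafeqhzu: shift back: d−12=r, a−12=o, f−12=t, e−12=s, q−12=e, h−12=v, z−12=n, u−12=i → rotsevni; then reverse → investor.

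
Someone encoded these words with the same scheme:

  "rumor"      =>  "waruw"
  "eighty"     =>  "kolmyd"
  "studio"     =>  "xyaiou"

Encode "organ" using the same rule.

uwlgs

The shift depends on letter class: consonant r→w is +5, but vowel u→a is +6. Vowels shift forward by 6 and consonants shift forward by 5.
Applying it to organ: o(vowel)+6=u, r(cons)+5=w, g(cons)+5=l, a(vowel)+6=g, n(cons)+5=s.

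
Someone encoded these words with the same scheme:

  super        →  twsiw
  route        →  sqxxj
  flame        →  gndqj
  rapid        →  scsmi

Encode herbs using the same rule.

igufx

In super: s→t is +1, u→w is +2, p→s is +3, e→i is +4 — the shift increases by 1 each position. Letter i (0-indexed) is shifted by i+1, so successive shifts are 1, 2, 3, ….
For herbs: h+1=i, e+2=g, r+3=u, b+4=f, s+5=x.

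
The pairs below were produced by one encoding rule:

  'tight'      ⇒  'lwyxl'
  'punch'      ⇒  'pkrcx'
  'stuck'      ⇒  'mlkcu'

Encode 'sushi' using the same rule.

mkmxw

t(19)→l(11) and i(8)→w(22) fit y≡25x+4 (mod 26); the inverse of 25 mod 26 is 25. Each letter's alphabet position (a=0..z=25) is mapped through 25·x+4 mod 26 — an affine cipher.
On sushi: s(18)→25·18+4≡12=m; u(20)→25·20+4≡10=k; s(18)→25·18+4≡12=m; h(7)→25·7+4≡23=x; i(8)→25·8+4≡22=w (all mod 26).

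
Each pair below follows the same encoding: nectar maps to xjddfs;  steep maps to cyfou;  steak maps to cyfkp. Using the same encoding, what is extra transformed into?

ocubf

Shifts by position in nectar: pos 0: n→x (+10), pos 1: e→j (+5), pos 2: c→d (+1), pos 3: t→d (+10), pos 4: a→f (+5), pos 5: r→s (+1) — repeating every 3. It's a Vigenère-style cipher with numeric key [10,5,1]: position i shifts by key[i mod 3].
On extra: e+10=o, x+5=c, t+1=u, r+10=b, a+5=f.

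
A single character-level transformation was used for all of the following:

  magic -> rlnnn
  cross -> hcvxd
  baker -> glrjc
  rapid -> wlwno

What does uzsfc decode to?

Shifts by position in magic: pos 0: m→r (+5), pos 1: a→l (+11), pos 2: g→n (+7), pos 3: i→n (+5), pos 4: c→n (+11) — repeating every 3. A repeating key of period 3 is used — shifts +5, +11, +7 over and over.
Undoing it on uzsfc: u−5=p, z−11=o, s−7=l, f−5=a, c−11=r.

polar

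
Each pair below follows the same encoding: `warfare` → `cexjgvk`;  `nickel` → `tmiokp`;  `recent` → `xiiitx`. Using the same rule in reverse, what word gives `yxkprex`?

Shifts by position in warfare: pos 0: w→c (+6), pos 1: a→e (+4), pos 2: r→x (+6), pos 3: f→j (+4) — repeating every 2. The shifts repeat in a cycle of length 2: positions 0,1,… shift by +6, +4, then the pattern repeats.
Decoding yxkprex: y−6=s, x−4=t, k−6=e, p−4=l, r−6=l, e−4=a, x−6=r.

stellar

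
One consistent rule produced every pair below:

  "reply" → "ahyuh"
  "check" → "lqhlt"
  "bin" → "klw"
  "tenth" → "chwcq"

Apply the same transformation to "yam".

hdv

The shift depends on letter class: consonant r→a is +9, but vowel e→h is +3. Two shifts are in play — +3 for a/e/i/o/u, +9 for every other letter.
Applying it to yam: y(cons)+9=h, a(vowel)+3=d, m(cons)+9=v.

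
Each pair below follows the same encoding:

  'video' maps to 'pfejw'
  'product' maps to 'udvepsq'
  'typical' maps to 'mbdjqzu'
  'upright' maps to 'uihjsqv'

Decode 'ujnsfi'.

hermit

The word is reversed, then every letter is shifted forward by 1.
Undoing it on ujnsfi: shift back: u−1=t, j−1=i, n−1=m, s−1=r, f−1=e, i−1=h → timreh; then reverse → hermit.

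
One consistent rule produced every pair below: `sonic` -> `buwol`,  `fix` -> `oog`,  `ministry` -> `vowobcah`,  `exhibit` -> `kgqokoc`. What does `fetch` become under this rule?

The shift depends on letter class: consonant s→b is +9, but vowel o→u is +6. Vowels shift forward by 6 and consonants shift forward by 9.
On fetch: f(cons)+9=o, e(vowel)+6=k, t(cons)+9=c, c(cons)+9=l, h(cons)+9=q.

okclq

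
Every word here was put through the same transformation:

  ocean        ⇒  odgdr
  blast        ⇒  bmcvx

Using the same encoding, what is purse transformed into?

pvtvi

In ocean: o→o is +0, c→d is +1, e→g is +2, a→d is +3 — the shift increases by 1 each position. The shift increases by 1 at each position, starting from +0: 0, 1, 2, ….
Applying it to purse: p+0=p, u+1=v, r+2=t, s+3=v, e+4=i.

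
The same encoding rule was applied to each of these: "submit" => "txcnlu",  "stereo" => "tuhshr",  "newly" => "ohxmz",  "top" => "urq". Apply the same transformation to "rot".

sru

The shift depends on letter class: consonant s→t is +1, but vowel u→x is +3. Vowels shift forward by 3 and consonants shift forward by 1.
On rot: r(cons)+1=s, o(vowel)+3=r, t(cons)+1=u.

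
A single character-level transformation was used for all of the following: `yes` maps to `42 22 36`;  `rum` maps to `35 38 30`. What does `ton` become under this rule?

37 32 31

y is letter #25 and maps to 42: an offset of 17. The number is (letter's place in the alphabet, a=1) + 17.
Applying it to ton: t=20→37, o=15→32, n=14→31.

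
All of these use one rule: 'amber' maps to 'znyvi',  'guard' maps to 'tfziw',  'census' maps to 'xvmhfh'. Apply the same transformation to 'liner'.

Each pair mirrors across the alphabet (a↔z, m↔n, b↔y): positions sum to 25. Letters are reflected about the middle of the alphabet (position → 25−position): Atbash.
On liner: l↔o, i↔r, n↔m, e↔v, r↔i.

ormvi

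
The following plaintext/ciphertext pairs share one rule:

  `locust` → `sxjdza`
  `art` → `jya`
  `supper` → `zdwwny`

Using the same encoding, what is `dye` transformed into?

kfn

The shift depends on letter class: consonant l→s is +7, but vowel o→x is +9. Vowels shift forward by 9 and consonants shift forward by 7.
For dye: d(cons)+7=k, y(cons)+7=f, e(vowel)+9=n.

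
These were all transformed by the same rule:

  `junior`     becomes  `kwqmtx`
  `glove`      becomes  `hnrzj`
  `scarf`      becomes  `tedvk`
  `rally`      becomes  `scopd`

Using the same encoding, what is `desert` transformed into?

In junior: j→k is +1, u→w is +2, n→q is +3, i→m is +4 — the shift increases by 1 each position. Letter i (0-indexed) is shifted by i+1, so successive shifts are 1, 2, 3, ….
On desert: d+1=e, e+2=g, s+3=v, e+4=i, r+5=w, t+6=z.

egviwz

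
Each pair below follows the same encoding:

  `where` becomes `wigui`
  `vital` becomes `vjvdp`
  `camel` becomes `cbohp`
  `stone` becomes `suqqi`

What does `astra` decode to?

arrow

Each letter shifts forward by its position index (0, 1, 2, …) — the shift grows by one for each successive letter.
Decoding astra: a−0=a, s−1=r, t−2=r, r−3=o, a−4=w.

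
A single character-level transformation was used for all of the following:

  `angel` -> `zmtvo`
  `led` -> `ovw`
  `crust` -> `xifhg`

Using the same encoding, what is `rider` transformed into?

irwvi

Each pair mirrors across the alphabet (a↔z, n↔m, g↔t): positions sum to 25. Each letter is replaced by its mirror in the alphabet: a↔z, b↔y, c↔x, and so on (the Atbash cipher).
Applying it to rider: r↔i, i↔r, d↔w, e↔v, r↔i.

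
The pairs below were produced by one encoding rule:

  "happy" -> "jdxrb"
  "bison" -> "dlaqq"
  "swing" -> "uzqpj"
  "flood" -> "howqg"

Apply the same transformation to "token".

Shifts by position in happy: pos 0: h→j (+2), pos 1: a→d (+3), pos 2: p→x (+8), pos 3: p→r (+2), pos 4: y→b (+3) — repeating every 3. It's a Vigenère-style cipher with numeric key [2,3,8]: position i shifts by key[i mod 3].
On token: t+2=v, o+3=r, k+8=s, e+2=g, n+3=q.

vrsgq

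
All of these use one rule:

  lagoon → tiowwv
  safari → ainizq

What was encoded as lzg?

Compare letters: l→t is +8, a→i is +8, g→o is +8 — a constant shift. It's a constant shift of +8 (ROT8).
Undoing it on lzg: l−8=d, z−8=r, g−8=y.

dry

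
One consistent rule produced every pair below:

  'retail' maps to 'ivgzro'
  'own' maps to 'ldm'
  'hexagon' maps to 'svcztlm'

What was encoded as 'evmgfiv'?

Each pair mirrors across the alphabet (r↔i, e↔v, t↔g): positions sum to 25. Each letter is replaced by its mirror in the alphabet: a↔z, b↔y, c↔x, and so on (the Atbash cipher).
Undoing it on evmgfiv: e↔v, v↔e, m↔n, g↔t, f↔u, i↔r, v↔e.

venture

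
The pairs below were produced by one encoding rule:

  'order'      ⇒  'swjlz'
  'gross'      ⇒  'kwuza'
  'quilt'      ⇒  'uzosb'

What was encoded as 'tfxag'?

In order: o→s is +4, r→w is +5, d→j is +6, e→l is +7 — the shift increases by 1 each position. The shift increases by 1 at each position, starting from +4: 4, 5, 6, ….
Reversing it on tfxag: t−4=p, f−5=a, x−6=r, a−7=t, g−8=y.

party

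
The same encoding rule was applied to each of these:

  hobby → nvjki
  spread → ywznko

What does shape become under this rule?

Each letter shifts forward by (position + 6), i.e. 6, 7, 8, … — the shift grows by one for each successive letter.
For shape: s+6=y, h+7=o, a+8=i, p+9=y, e+10=o.

yoiyo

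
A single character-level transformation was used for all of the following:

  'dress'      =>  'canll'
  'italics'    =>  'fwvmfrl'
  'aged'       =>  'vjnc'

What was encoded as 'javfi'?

grain

Treating letters as 0–25, the rule is x ↦ 11x + 21 (mod 26).
Decoding javfi: j(9)→19·(9−21)≡6=g; a(0)→19·(0−21)≡17=r; v(21)→19·(21−21)≡0=a; f(5)→19·(5−21)≡8=i; i(8)→19·(8−21)≡13=n (all mod 26).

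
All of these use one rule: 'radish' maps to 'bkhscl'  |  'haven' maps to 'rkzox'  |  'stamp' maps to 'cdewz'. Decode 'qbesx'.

grain

Shifts by position in radish: pos 0: r→b (+10), pos 1: a→k (+10), pos 2: d→h (+4), pos 3: i→s (+10), pos 4: s→c (+10), pos 5: h→l (+4) — repeating every 3. It's a Vigenère-style cipher with numeric key [10,10,4]: position i shifts by key[i mod 3].
Reversing it on qbesx: q−10=g, b−10=r, e−4=a, s−10=i, x−10=n.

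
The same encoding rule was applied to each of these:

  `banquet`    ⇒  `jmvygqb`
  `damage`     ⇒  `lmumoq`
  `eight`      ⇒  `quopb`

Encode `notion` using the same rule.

vabuav

Two shifts are in play — +12 for a/e/i/o/u, +8 for every other letter.
Applying it to notion: n(cons)+8=v, o(vowel)+12=a, t(cons)+8=b, i(vowel)+12=u, o(vowel)+12=a, n(cons)+8=v.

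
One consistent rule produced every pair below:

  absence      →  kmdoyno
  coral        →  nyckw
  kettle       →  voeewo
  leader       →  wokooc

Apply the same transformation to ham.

The shift depends on letter class: consonant b→m is +11, but vowel a→k is +10. Two shifts are in play — +10 for a/e/i/o/u, +11 for every other letter.
For ham: h(cons)+11=s, a(vowel)+10=k, m(cons)+11=x.

skx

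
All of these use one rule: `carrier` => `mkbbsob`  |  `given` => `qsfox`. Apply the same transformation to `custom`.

mecdyw

Each letter is shifted forward by 10 in the alphabet (a Caesar shift of +10).
On custom: c+10=m, u+10=e, s+10=c, t+10=d, o+10=y, m+10=w.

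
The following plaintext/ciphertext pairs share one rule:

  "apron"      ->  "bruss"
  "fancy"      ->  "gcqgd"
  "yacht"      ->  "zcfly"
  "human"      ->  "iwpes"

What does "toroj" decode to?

smoke

In apron: a→b is +1, p→r is +2, r→u is +3, o→s is +4 — the shift increases by 1 each position. Letter i (0-indexed) is shifted by i+1, so successive shifts are 1, 2, 3, ….
Undoing it on toroj: t−1=s, o−2=m, r−3=o, o−4=k, j−5=e.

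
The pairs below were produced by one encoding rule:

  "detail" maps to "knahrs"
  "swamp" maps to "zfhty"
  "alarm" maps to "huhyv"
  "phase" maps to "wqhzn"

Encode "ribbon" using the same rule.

Shifts by position in detail: pos 0: d→k (+7), pos 1: e→n (+9), pos 2: t→a (+7), pos 3: a→h (+7), pos 4: i→r (+9), pos 5: l→s (+7) — repeating every 3. A repeating key of period 3 is used — shifts +7, +9, +7 over and over.
For ribbon: r+7=y, i+9=r, b+7=i, b+7=i, o+9=x, n+7=u.

yriixu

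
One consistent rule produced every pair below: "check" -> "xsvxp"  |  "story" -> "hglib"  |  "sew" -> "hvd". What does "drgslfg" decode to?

Each pair mirrors across the alphabet (c↔x, h↔s, e↔v): positions sum to 25. Each letter is replaced by its mirror in the alphabet: a↔z, b↔y, c↔x, and so on (the Atbash cipher).
Decoding drgslfg: d↔w, r↔i, g↔t, s↔h, l↔o, f↔u, g↔t.

without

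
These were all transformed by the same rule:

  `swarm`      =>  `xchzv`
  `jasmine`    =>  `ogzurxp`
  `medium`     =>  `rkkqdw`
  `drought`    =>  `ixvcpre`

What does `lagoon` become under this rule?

qgnwxx

The shift increases by 1 at each position, starting from +5: 5, 6, 7, ….
On lagoon: l+5=q, a+6=g, g+7=n, o+8=w, o+9=x, n+10=x.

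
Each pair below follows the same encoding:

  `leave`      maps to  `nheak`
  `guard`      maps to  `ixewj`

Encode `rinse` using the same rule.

In leave: l→n is +2, e→h is +3, a→e is +4, v→a is +5 — the shift increases by 1 each position. Each letter shifts forward by (position + 2), i.e. 2, 3, 4, … — the shift grows by one for each successive letter.
For rinse: r+2=t, i+3=l, n+4=r, s+5=x, e+6=k.

tlrxk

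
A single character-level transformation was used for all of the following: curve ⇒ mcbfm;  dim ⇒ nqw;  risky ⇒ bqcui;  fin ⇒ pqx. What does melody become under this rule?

The shift depends on letter class: consonant c→m is +10, but vowel u→c is +8. Two shifts are in play — +8 for a/e/i/o/u, +10 for every other letter.
On melody: m(cons)+10=w, e(vowel)+8=m, l(cons)+10=v, o(vowel)+8=w, d(cons)+10=n, y(cons)+10=i.

wmvwni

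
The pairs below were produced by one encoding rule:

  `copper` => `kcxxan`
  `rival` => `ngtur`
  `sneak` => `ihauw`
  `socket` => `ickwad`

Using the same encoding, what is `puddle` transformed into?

c(2)→k(10) and o(14)→c(2) fit y≡21x+20 (mod 26); the inverse of 21 mod 26 is 5. This is an affine cipher: with a=0,…,z=25, each position x becomes (21x+20) mod 26.
For puddle: p(15)→21·15+20≡23=x; u(20)→21·20+20≡24=y; d(3)→21·3+20≡5=f; d(3)→21·3+20≡5=f; l(11)→21·11+20≡17=r; e(4)→21·4+20≡0=a (all mod 26).

xyffra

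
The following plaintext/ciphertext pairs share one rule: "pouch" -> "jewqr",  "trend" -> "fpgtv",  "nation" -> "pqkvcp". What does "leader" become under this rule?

tgfcgn

The output letters match the input read backwards, each shifted +2: pouch reversed is hcuop. Read the word backwards and shift each letter +2.
For leader: reverse → redael; then shift: r+2=t, e+2=g, d+2=f, a+2=c, e+2=g, l+2=n.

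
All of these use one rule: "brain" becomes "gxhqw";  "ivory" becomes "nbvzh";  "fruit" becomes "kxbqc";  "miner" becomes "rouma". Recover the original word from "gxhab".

brass

In brain: b→g is +5, r→x is +6, a→h is +7, i→q is +8 — the shift increases by 1 each position. Letter i (0-indexed) is shifted by i+5, so successive shifts are 5, 6, 7, ….
Decoding gxhab: g−5=b, x−6=r, h−7=a, a−8=s, b−9=s.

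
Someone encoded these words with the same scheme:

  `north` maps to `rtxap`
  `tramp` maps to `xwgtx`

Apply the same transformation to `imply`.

mrvsg

The shift increases by 1 at each position, starting from +4: 4, 5, 6, ….
Applying it to imply: i+4=m, m+5=r, p+6=v, l+7=s, y+8=g.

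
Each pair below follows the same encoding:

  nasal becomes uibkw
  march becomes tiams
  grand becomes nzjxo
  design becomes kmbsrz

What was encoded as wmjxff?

Each letter shifts forward by (position + 7), i.e. 7, 8, 9, … — the shift grows by one for each successive letter.
Decoding wmjxff: w−7=p, m−8=e, j−9=a, x−10=n, f−11=u, f−12=t.

peanut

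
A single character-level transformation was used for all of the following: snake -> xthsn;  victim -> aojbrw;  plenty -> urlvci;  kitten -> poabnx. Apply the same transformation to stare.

In snake: s→x is +5, n→t is +6, a→h is +7, k→s is +8 — the shift increases by 1 each position. Each letter shifts forward by (position + 5), i.e. 5, 6, 7, … — the shift grows by one for each successive letter.
For stare: s+5=x, t+6=z, a+7=h, r+8=z, e+9=n.

xzhzn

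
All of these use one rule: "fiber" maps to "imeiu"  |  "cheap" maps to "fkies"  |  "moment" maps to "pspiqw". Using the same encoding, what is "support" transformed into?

Two shifts are in play — +4 for a/e/i/o/u, +3 for every other letter.
For support: s(cons)+3=v, u(vowel)+4=y, p(cons)+3=s, p(cons)+3=s, o(vowel)+4=s, r(cons)+3=u, t(cons)+3=w.

vysssuw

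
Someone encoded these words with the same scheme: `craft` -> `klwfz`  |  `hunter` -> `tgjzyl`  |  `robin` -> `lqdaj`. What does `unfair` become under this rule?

gjfwal

Each letter's alphabet position (a=0..z=25) is mapped through 7·x+22 mod 26 — an affine cipher.
On unfair: u(20)→7·20+22≡6=g; n(13)→7·13+22≡9=j; f(5)→7·5+22≡5=f; a(0)→7·0+22≡22=w; i(8)→7·8+22≡0=a; r(17)→7·17+22≡11=l (all mod 26).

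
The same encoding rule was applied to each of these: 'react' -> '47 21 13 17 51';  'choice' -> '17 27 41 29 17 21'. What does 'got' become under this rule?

25 41 51

r(#18)→47 and e(#5)→21: differences scale by 2, so n = 2·pos + 11. With a=1..z=26, the number is 2·pos + 11.
For got: g=7→25, o=15→41, t=20→51.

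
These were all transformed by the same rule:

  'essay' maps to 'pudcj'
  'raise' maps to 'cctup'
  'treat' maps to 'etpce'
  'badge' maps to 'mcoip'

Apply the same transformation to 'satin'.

dceky

It's a Vigenère-style cipher with numeric key [11,2]: position i shifts by key[i mod 2].
Applying it to satin: s+11=d, a+2=c, t+11=e, i+2=k, n+11=y.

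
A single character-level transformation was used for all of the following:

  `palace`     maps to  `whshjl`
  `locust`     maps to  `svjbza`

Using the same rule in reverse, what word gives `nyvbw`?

Compare letters: p→w is +7, a→h is +7, l→s is +7 — a constant shift. Each letter is shifted forward by 7 in the alphabet (a Caesar shift of +7).
Reversing it on nyvbw: n−7=g, y−7=r, v−7=o, b−7=u, w−7=p.

group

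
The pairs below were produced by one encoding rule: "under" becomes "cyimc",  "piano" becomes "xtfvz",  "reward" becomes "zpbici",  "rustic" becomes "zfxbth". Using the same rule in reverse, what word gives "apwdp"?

serve

Shifts by position in under: pos 0: u→c (+8), pos 1: n→y (+11), pos 2: d→i (+5), pos 3: e→m (+8), pos 4: r→c (+11) — repeating every 3. The shifts repeat in a cycle of length 3: positions 0,1,… shift by +8, +11, +5, then the pattern repeats.
Reversing it on apwdp: a−8=s, p−11=e, w−5=r, d−8=v, p−11=e.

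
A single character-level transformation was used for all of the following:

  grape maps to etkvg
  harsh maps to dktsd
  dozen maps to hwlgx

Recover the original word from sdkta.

shark

g(6)→e(4) and r(17)→t(19) fit y≡25x+10 (mod 26); the inverse of 25 mod 26 is 25. This is an affine cipher: with a=0,…,z=25, each position x becomes (25x+10) mod 26.
Decoding sdkta: s(18)→25·(18−10)≡18=s; d(3)→25·(3−10)≡7=h; k(10)→25·(10−10)≡0=a; t(19)→25·(19−10)≡17=r; a(0)→25·(0−10)≡10=k (all mod 26).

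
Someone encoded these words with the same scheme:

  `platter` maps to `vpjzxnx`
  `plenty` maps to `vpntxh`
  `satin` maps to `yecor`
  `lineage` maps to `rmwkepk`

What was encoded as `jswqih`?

The shifts repeat in a cycle of length 3: positions 0,1,… shift by +6, +4, +9, then the pattern repeats.
Undoing it on jswqih: j−6=d, s−4=o, w−9=n, q−6=k, i−4=e, h−9=y.

donkey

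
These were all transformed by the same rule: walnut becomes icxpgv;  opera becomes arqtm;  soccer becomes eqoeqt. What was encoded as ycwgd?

Shifts by position in walnut: pos 0: w→i (+12), pos 1: a→c (+2), pos 2: l→x (+12), pos 3: n→p (+2) — repeating every 2. A repeating key of period 2 is used — shifts +12, +2 over and over.
Decoding ycwgd: y−12=m, c−2=a, w−12=k, g−2=e, d−12=r.

maker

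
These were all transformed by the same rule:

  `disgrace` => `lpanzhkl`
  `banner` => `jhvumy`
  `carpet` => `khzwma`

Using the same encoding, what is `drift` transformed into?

It's a Vigenère-style cipher with numeric key [8,7]: position i shifts by key[i mod 2].
Applying it to drift: d+8=l, r+7=y, i+8=q, f+7=m, t+8=b.

lyqmb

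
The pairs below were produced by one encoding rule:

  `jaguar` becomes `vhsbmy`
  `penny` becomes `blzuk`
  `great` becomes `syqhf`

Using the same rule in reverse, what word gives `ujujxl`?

Shifts by position in jaguar: pos 0: j→v (+12), pos 1: a→h (+7), pos 2: g→s (+12), pos 3: u→b (+7) — repeating every 2. It's a Vigenère-style cipher with numeric key [12,7]: position i shifts by key[i mod 2].
Reversing it on ujujxl: u−12=i, j−7=c, u−12=i, j−7=c, x−12=l, l−7=e.

icicle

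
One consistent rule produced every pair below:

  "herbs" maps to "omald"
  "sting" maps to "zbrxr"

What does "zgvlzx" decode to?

In herbs: h→o is +7, e→m is +8, r→a is +9, b→l is +10 — the shift increases by 1 each position. The shift increases by 1 at each position, starting from +7: 7, 8, 9, ….
Reversing it on zgvlzx: z−7=s, g−8=y, v−9=m, l−10=b, z−11=o, x−12=l.

symbol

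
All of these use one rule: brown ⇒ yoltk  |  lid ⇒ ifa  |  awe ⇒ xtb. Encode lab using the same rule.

Compare letters: b→y is +23, r→o is +23, o→l is +23 — a constant shift. It's a constant shift of +23 (ROT23).
On lab: l+23=i, a+23=x, b+23=y.

ixy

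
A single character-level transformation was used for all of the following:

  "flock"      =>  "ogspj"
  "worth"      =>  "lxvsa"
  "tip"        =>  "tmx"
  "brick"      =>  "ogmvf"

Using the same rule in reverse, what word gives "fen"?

The output letters match the input read backwards, each shifted +4: flock reversed is kcolf. Read the word backwards and shift each letter +4.
Reversing it on fen: shift back: f−4=b, e−4=a, n−4=j → baj; then reverse → jab.

jab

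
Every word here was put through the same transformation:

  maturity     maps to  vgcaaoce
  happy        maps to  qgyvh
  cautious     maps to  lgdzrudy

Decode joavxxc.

airport

Shifts by position in maturity: pos 0: m→v (+9), pos 1: a→g (+6), pos 2: t→c (+9), pos 3: u→a (+6) — repeating every 2. A repeating key of period 2 is used — shifts +9, +6 over and over.
Undoing it on joavxxc: j−9=a, o−6=i, a−9=r, v−6=p, x−9=o, x−6=r, c−9=t.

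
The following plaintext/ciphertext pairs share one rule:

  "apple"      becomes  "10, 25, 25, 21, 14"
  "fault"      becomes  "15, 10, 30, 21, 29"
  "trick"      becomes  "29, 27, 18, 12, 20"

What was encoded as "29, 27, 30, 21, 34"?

a is letter #1 and maps to 10: an offset of 9. Letters become their 1-based position plus 9 (so a→10, b→11, …).
Reversing it on 29, 27, 30, 21, 34: 29→(29−9)÷1=20=t, 27→(27−9)÷1=18=r, 30→(30−9)÷1=21=u, 21→(21−9)÷1=12=l, 34→(34−9)÷1=25=y.

truly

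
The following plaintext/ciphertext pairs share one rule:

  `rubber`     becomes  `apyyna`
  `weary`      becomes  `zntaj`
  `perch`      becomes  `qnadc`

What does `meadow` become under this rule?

bntilz

This is an affine cipher: with a=0,…,z=25, each position x becomes (5x+19) mod 26.
On meadow: m(12)→5·12+19≡1=b; e(4)→5·4+19≡13=n; a(0)→5·0+19≡19=t; d(3)→5·3+19≡8=i; o(14)→5·14+19≡11=l; w(22)→5·22+19≡25=z (all mod 26).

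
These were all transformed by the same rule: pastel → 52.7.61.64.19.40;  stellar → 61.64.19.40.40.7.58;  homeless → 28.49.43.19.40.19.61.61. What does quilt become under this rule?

55.67.31.40.64

p(#16)→52 and a(#1)→7: differences scale by 3, so n = 3·pos + 4. Each letter becomes 3×(its alphabet position, a=1..z=26) + 4.
Applying it to quilt: q=17→55, u=21→67, i=9→31, l=12→40, t=20→64.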